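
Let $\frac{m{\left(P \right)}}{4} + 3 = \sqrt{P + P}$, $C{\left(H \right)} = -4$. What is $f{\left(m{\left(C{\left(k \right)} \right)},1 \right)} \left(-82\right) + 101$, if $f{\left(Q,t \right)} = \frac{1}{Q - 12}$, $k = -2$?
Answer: $\frac{4567}{44} + \frac{41 i \sqrt{2}}{44} \approx 103.8 + 1.3178 i$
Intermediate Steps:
$m{\left(P \right)} = -12 + 4 \sqrt{2} \sqrt{P}$ ($m{\left(P \right)} = -12 + 4 \sqrt{P + P} = -12 + 4 \sqrt{2 P} = -12 + 4 \sqrt{2} \sqrt{P}$)
$f{\left(Q,t \right)} = \frac{1}{-12 + Q}$
$f{\left(m{\left(C{\left(k \right)} \right)},1 \right)} \left(-82\right) + 101 = \frac{1}{-12 - \left(12 - 4 \sqrt{2} \sqrt{-4}\right)} \left(-82\right) + 101 = \frac{1}{-12 - \left(12 - 4 \sqrt{2} \cdot 2 i\right)} \left(-82\right) + 101 = \frac{1}{-12 - \left(12 - 8 i \sqrt{2}\right)} \left(-82\right) + 101 = \frac{1}{-24 + 8 i \sqrt{2}} \left(-82\right) + 101 = - \frac{82}{-24 + 8 i \sqrt{2}} + 101 = 101 - \frac{82}{-24 + 8 i \sqrt{2}}$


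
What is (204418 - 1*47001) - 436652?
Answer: -279235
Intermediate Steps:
(204418 - 1*47001) - 436652 = (204418 - 47001) - 436652 = 157417 - 436652 = -279235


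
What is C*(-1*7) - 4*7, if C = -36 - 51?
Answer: 581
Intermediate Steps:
C = -87
C*(-1*7) - 4*7 = -(-87)*7 - 4*7 = -87*(-7) - 28 = 609 - 28 = 581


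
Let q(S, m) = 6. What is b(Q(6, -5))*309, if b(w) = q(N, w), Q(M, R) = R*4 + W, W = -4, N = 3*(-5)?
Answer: 1854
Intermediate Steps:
N = -15
Q(M, R) = -4 + 4*R (Q(M, R) = R*4 - 4 = 4*R - 4 = -4 + 4*R)
b(w) = 6
b(Q(6, -5))*309 = 6*309 = 1854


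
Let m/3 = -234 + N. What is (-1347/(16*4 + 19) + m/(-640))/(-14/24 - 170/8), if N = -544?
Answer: 1002537/1739680 ≈ 0.57628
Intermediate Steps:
m = -2334 (m = 3*(-234 - 544) = 3*(-778) = -2334)
(-1347/(16*4 + 19) + m/(-640))/(-14/24 - 170/8) = (-1347/(16*4 + 19) - 2334/(-640))/(-14/24 - 170/8) = (-1347/(64 + 19) - 2334*(-1/640))/(-14*1/24 - 170*⅛) = (-1347/83 + 1167/320)/(-7/12 - 85/4) = (-1347*1/83 + 1167/320)/(-131/6) = -6*(-1347/83 + 1167/320)/131 = -6/131*(-334179/26560) = 1002537/1739680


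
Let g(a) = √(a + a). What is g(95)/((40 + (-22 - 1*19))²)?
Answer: √190 ≈ 13.784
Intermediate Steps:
g(a) = √2*√a (g(a) = √(2*a) = √2*√a)
g(95)/((40 + (-22 - 1*19))²) = (√2*√95)/((40 + (-22 - 1*19))²) = √190/((40 + (-22 - 19))²) = √190/((40 - 41)²) = √190/((-1)²) = √190/1 = √190*1 = √190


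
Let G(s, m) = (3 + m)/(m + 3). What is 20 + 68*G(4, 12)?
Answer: 88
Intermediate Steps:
G(s, m) = 1 (G(s, m) = (3 + m)/(3 + m) = 1)
20 + 68*G(4, 12) = 20 + 68*1 = 20 + 68 = 88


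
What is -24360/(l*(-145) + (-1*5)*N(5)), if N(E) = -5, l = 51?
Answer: 2436/737 ≈ 3.3053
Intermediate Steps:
-24360/(l*(-145) + (-1*5)*N(5)) = -24360/(51*(-145) - 1*5*(-5)) = -24360/(-7395 - 5*(-5)) = -24360/(-7395 + 25) = -24360/(-7370) = -24360*(-1/7370) = 2436/737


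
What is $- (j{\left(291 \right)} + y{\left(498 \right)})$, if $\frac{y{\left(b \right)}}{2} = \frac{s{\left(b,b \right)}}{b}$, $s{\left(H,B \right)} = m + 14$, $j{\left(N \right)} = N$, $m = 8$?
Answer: $- \frac{72481}{249} \approx -291.09$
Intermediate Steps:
$s{\left(H,B \right)} = 22$ ($s{\left(H,B \right)} = 8 + 14 = 22$)
$y{\left(b \right)} = \frac{44}{b}$ ($y{\left(b \right)} = 2 \frac{22}{b} = \frac{44}{b}$)
$- (j{\left(291 \right)} + y{\left(498 \right)}) = - (291 + \frac{44}{498}) = - (291 + 44 \cdot \frac{1}{498}) = - (291 + \frac{22}{249}) = \left(-1\right) \frac{72481}{249} = - \frac{72481}{249}$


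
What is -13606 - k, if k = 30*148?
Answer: -18046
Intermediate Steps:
k = 4440
-13606 - k = -13606 - 1*4440 = -13606 - 4440 = -18046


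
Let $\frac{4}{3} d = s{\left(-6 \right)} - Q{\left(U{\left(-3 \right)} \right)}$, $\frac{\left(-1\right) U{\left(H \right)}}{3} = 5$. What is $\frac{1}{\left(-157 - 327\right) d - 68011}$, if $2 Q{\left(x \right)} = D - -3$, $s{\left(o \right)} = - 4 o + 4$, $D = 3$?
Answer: $- \frac{1}{77086} \approx -1.2973 \cdot 10^{-5}$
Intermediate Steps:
$U{\left(H \right)} = -15$ ($U{\left(H \right)} = \left(-3\right) 5 = -15$)
$s{\left(o \right)} = 4 - 4 o$
$Q{\left(x \right)} = 3$ ($Q{\left(x \right)} = \frac{3 - -3}{2} = \frac{3 + 3}{2} = \frac{1}{2} \cdot 6 = 3$)
$d = \frac{75}{4}$ ($d = \frac{3 \left(\left(4 - -24\right) - 3\right)}{4} = \frac{3 \left(\left(4 + 24\right) - 3\right)}{4} = \frac{3 \left(28 - 3\right)}{4} = \frac{3}{4} \cdot 25 = \frac{75}{4} \approx 18.75$)
$\frac{1}{\left(-157 - 327\right) d - 68011} = \frac{1}{\left(-157 - 327\right) \frac{75}{4} - 68011} = \frac{1}{\left(-484\right) \frac{75}{4} - 68011} = \frac{1}{-9075 - 68011} = \frac{1}{-77086} = - \frac{1}{77086}$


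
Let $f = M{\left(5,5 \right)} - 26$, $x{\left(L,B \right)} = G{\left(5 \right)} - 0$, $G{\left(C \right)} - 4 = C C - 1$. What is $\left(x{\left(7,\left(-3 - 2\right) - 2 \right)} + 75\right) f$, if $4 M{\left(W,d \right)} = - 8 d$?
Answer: $-3708$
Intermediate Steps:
$G{\left(C \right)} = 3 + C^{2}$ ($G{\left(C \right)} = 4 + \left(C C - 1\right) = 4 + \left(C^{2} - 1\right) = 4 + \left(-1 + C^{2}\right) = 3 + C^{2}$)
$M{\left(W,d \right)} = - 2 d$ ($M{\left(W,d \right)} = \frac{\left(-8\right) d}{4} = - 2 d$)
$x{\left(L,B \right)} = 28$ ($x{\left(L,B \right)} = \left(3 + 5^{2}\right) - 0 = \left(3 + 25\right) + 0 = 28 + 0 = 28$)
$f = -36$ ($f = \left(-2\right) 5 - 26 = -10 - 26 = -36$)
$\left(x{\left(7,\left(-3 - 2\right) - 2 \right)} + 75\right) f = \left(28 + 75\right) \left(-36\right) = 103 \left(-36\right) = -3708$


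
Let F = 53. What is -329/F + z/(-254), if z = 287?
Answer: -98777/13462 ≈ -7.3375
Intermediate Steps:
-329/F + z/(-254) = -329/53 + 287/(-254) = -329*1/53 + 287*(-1/254) = -329/53 - 287/254 = -98777/13462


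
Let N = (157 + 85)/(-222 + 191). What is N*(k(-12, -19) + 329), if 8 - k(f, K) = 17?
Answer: -77440/31 ≈ -2498.1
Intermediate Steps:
k(f, K) = -9 (k(f, K) = 8 - 1*17 = 8 - 17 = -9)
N = -242/31 (N = 242/(-31) = 242*(-1/31) = -242/31 ≈ -7.8064)
N*(k(-12, -19) + 329) = -242*(-9 + 329)/31 = -242/31*320 = -77440/31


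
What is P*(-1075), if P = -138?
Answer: 148350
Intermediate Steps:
P*(-1075) = -138*(-1075) = 148350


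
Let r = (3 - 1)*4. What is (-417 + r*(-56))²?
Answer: 748225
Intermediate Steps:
r = 8 (r = 2*4 = 8)
(-417 + r*(-56))² = (-417 + 8*(-56))² = (-417 - 448)² = (-865)² = 748225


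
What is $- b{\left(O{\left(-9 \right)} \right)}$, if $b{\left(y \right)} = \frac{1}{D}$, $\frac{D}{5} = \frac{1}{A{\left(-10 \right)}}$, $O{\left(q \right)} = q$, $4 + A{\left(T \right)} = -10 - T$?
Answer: $\frac{4}{5} \approx 0.8$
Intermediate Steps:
$A{\left(T \right)} = -14 - T$ ($A{\left(T \right)} = -4 - \left(10 + T\right) = -14 - T$)
$D = - \frac{5}{4}$ ($D = \frac{5}{-14 - -10} = \frac{5}{-14 + 10} = \frac{5}{-4} = 5 \left(- \frac{1}{4}\right) = - \frac{5}{4} \approx -1.25$)
$b{\left(y \right)} = - \frac{4}{5}$ ($b{\left(y \right)} = \frac{1}{- \frac{5}{4}} = - \frac{4}{5}$)
$- b{\left(O{\left(-9 \right)} \right)} = \left(-1\right) \left(- \frac{4}{5}\right) = \frac{4}{5}$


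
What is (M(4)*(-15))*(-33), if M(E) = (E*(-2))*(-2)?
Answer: 7920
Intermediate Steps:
M(E) = 4*E (M(E) = -2*E*(-2) = 4*E)
(M(4)*(-15))*(-33) = ((4*4)*(-15))*(-33) = (16*(-15))*(-33) = -240*(-33) = 7920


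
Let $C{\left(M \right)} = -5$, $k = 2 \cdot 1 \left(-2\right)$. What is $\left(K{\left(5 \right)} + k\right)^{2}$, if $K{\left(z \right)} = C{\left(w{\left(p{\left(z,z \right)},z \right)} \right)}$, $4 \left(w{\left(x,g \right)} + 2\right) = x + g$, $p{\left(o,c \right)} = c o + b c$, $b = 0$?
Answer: $81$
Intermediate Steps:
$k = -4$ ($k = 2 \left(-2\right) = -4$)
$p{\left(o,c \right)} = c o$ ($p{\left(o,c \right)} = c o + 0 c = c o + 0 = c o$)
$w{\left(x,g \right)} = -2 + \frac{g}{4} + \frac{x}{4}$ ($w{\left(x,g \right)} = -2 + \frac{x + g}{4} = -2 + \frac{g + x}{4} = -2 + \left(\frac{g}{4} + \frac{x}{4}\right) = -2 + \frac{g}{4} + \frac{x}{4}$)
$K{\left(z \right)} = -5$
$\left(K{\left(5 \right)} + k\right)^{2} = \left(-5 - 4\right)^{2} = \left(-9\right)^{2} = 81$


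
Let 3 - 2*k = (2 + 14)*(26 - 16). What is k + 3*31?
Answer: 29/2 ≈ 14.500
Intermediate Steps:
k = -157/2 (k = 3/2 - (2 + 14)*(26 - 16)/2 = 3/2 - 8*10 = 3/2 - ½*160 = 3/2 - 80 = -157/2 ≈ -78.500)
k + 3*31 = -157/2 + 3*31 = -157/2 + 93 = 29/2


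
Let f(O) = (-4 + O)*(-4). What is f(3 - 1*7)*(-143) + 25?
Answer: -4551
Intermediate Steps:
f(O) = 16 - 4*O
f(3 - 1*7)*(-143) + 25 = (16 - 4*(3 - 1*7))*(-143) + 25 = (16 - 4*(3 - 7))*(-143) + 25 = (16 - 4*(-4))*(-143) + 25 = (16 + 16)*(-143) + 25 = 32*(-143) + 25 = -4576 + 25 = -4551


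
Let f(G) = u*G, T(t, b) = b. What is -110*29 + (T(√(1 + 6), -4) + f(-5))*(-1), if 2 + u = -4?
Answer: -3216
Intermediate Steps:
u = -6 (u = -2 - 4 = -6)
f(G) = -6*G
-110*29 + (T(√(1 + 6), -4) + f(-5))*(-1) = -110*29 + (-4 - 6*(-5))*(-1) = -3190 + (-4 + 30)*(-1) = -3190 + 26*(-1) = -3190 - 26 = -3216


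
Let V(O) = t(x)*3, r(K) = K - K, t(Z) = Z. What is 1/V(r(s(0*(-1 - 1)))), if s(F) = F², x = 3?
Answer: ⅑ ≈ 0.11111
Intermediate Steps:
r(K) = 0
V(O) = 9 (V(O) = 3*3 = 9)
1/V(r(s(0*(-1 - 1)))) = 1/9 = ⅑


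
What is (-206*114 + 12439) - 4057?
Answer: -15102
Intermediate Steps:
(-206*114 + 12439) - 4057 = (-23484 + 12439) - 4057 = -11045 - 4057 = -15102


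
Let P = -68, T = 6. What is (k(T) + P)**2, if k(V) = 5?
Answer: 3969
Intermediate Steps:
(k(T) + P)**2 = (5 - 68)**2 = (-63)**2 = 3969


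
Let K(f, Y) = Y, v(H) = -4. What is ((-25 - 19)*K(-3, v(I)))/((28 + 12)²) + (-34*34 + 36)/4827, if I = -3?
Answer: -58903/482700 ≈ -0.12203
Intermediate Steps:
((-25 - 19)*K(-3, v(I)))/((28 + 12)²) + (-34*34 + 36)/4827 = ((-25 - 19)*(-4))/((28 + 12)²) + (-34*34 + 36)/4827 = (-44*(-4))/(40²) + (-1156 + 36)*(1/4827) = 176/1600 - 1120*1/4827 = 176*(1/1600) - 1120/4827 = 11/100 - 1120/4827 = -58903/482700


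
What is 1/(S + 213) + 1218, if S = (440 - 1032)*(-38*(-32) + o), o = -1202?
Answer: 9835349/8075 ≈ 1218.0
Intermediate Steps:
S = -8288 (S = (440 - 1032)*(-38*(-32) - 1202) = -592*(1216 - 1202) = -592*14 = -8288)
1/(S + 213) + 1218 = 1/(-8288 + 213) + 1218 = 1/(-8075) + 1218 = -1/8075 + 1218 = 9835349/8075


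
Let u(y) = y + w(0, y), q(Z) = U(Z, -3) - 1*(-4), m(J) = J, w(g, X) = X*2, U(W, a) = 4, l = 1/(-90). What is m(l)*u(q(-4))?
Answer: -4/15 ≈ -0.26667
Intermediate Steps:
l = -1/90 ≈ -0.011111
w(g, X) = 2*X
q(Z) = 8 (q(Z) = 4 - 1*(-4) = 4 + 4 = 8)
u(y) = 3*y (u(y) = y + 2*y = 3*y)
m(l)*u(q(-4)) = -8/30 = -1/90*24 = -4/15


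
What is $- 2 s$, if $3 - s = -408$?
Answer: $-822$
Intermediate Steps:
$s = 411$ ($s = 3 - -408 = 3 + 408 = 411$)
$- 2 s = \left(-2\right) 411 = -822$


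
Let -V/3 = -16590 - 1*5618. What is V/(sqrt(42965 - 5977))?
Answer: 33312*sqrt(9247)/9247 ≈ 346.42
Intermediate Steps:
V = 66624 (V = -3*(-16590 - 1*5618) = -3*(-16590 - 5618) = -3*(-22208) = 66624)
V/(sqrt(42965 - 5977)) = 66624/(sqrt(42965 - 5977)) = 66624/(sqrt(36988)) = 66624/((2*sqrt(9247))) = 66624*(sqrt(9247)/18494) = 33312*sqrt(9247)/9247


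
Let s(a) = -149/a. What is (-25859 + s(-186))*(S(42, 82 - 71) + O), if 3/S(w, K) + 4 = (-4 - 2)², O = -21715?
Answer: 3342097791125/5952 ≈ 5.6151e+8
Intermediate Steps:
S(w, K) = 3/32 (S(w, K) = 3/(-4 + (-4 - 2)²) = 3/(-4 + (-6)²) = 3/(-4 + 36) = 3/32)
(-25859 + s(-186))*(S(42, 82 - 71) + O) = (-25859 - 149/(-186))*(3/32 - 21715) = (-25859 - 149*(-1/186))*(-694877/32) = (-25859 + 149/186)*(-694877/32) = -4809625/186*(-694877/32) = 3342097791125/5952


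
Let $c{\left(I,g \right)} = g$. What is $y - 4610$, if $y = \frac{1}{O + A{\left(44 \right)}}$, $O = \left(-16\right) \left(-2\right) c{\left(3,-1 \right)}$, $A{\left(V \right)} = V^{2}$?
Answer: $- \frac{8777439}{1904} \approx -4610.0$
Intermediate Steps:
$O = -32$ ($O = \left(-16\right) \left(-2\right) \left(-1\right) = 32 \left(-1\right) = -32$)
$y = \frac{1}{1904}$ ($y = \frac{1}{-32 + 44^{2}} = \frac{1}{-32 + 1936} = \frac{1}{1904} \approx 0.00052521$)
$y - 4610 = \frac{1}{1904} - 4610 = - \frac{8777439}{1904}$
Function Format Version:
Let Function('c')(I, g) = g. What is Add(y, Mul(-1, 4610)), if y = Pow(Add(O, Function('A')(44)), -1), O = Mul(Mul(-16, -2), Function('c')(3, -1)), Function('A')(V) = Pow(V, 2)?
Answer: Rational(-8777439, 1904) ≈ -4610.0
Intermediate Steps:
O = -32 (O = Mul(Mul(-16, -2), -1) = Mul(32, -1) = -32)
y = Rational(1, 1904) (y = Pow(Add(-32, Pow(44, 2)), -1) = Pow(Add(-32, 1936), -1) = Pow(1904, -1) = Rational(1, 1904) ≈ 0.00052521)
Add(y, Mul(-1, 4610)) = Add(Rational(1, 1904), Mul(-1, 4610)) = Add(Rational(1, 1904), -4610) = Rational(-8777439, 1904)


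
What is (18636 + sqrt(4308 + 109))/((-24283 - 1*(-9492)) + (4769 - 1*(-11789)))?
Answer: 6212/589 + sqrt(4417)/1767 ≈ 10.584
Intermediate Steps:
(18636 + sqrt(4308 + 109))/((-24283 - 1*(-9492)) + (4769 - 1*(-11789))) = (18636 + sqrt(4417))/((-24283 + 9492) + (4769 + 11789)) = (18636 + sqrt(4417))/(-14791 + 16558) = (18636 + sqrt(4417))/1767 = (18636 + sqrt(4417))*(1/1767) = 6212/589 + sqrt(4417)/1767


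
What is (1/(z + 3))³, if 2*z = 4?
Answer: 1/125 ≈ 0.0080000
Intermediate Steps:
z = 2 (z = (½)*4 = 2)
(1/(z + 3))³ = (1/(2 + 3))³ = (1/5)³ = (⅕)³ = 1/125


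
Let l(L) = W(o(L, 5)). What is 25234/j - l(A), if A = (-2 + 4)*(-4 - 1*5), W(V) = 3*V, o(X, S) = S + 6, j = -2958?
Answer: -61424/1479 ≈ -41.531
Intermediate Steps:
o(X, S) = 6 + S
A = -18 (A = 2*(-4 - 5) = 2*(-9) = -18)
l(L) = 33 (l(L) = 3*(6 + 5) = 3*11 = 33)
25234/j - l(A) = 25234/(-2958) - 1*33 = 25234*(-1/2958) - 33 = -12617/1479 - 33 = -61424/1479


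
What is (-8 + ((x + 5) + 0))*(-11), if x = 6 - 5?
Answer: 22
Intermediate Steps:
x = 1
(-8 + ((x + 5) + 0))*(-11) = (-8 + ((1 + 5) + 0))*(-11) = (-8 + (6 + 0))*(-11) = (-8 + 6)*(-11) = -2*(-11) = 22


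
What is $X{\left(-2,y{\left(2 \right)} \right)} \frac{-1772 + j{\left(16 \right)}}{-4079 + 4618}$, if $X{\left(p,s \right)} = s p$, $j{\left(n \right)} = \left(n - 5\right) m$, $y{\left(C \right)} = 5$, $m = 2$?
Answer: $\frac{2500}{77} \approx 32.468$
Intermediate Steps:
$j{\left(n \right)} = -10 + 2 n$ ($j{\left(n \right)} = \left(n - 5\right) 2 = \left(-5 + n\right) 2 = -10 + 2 n$)
$X{\left(p,s \right)} = p s$
$X{\left(-2,y{\left(2 \right)} \right)} \frac{-1772 + j{\left(16 \right)}}{-4079 + 4618} = \left(-2\right) 5 \frac{-1772 + \left(-10 + 2 \cdot 16\right)}{-4079 + 4618} = - 10 \frac{-1772 + \left(-10 + 32\right)}{539} = - 10 \left(-1772 + 22\right) \frac{1}{539} = - 10 \left(\left(-1750\right) \frac{1}{539}\right) = \left(-10\right) \left(- \frac{250}{77}\right) = \frac{2500}{77}$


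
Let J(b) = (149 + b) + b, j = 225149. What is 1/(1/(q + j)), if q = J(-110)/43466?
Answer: 9786326363/43466 ≈ 2.2515e+5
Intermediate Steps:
J(b) = 149 + 2*b
q = -71/43466 (q = (149 + 2*(-110))/43466 = (149 - 220)*(1/43466) = -71*1/43466 = -71/43466 ≈ -0.0016335)
1/(1/(q + j)) = 1/(1/(-71/43466 + 225149)) = 1/(1/(9786326363/43466)) = 1/(43466/9786326363) = 9786326363/43466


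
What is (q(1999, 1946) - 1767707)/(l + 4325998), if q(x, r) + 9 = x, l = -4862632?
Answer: 1765717/536634 ≈ 3.2904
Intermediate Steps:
q(x, r) = -9 + x
(q(1999, 1946) - 1767707)/(l + 4325998) = ((-9 + 1999) - 1767707)/(-4862632 + 4325998) = (1990 - 1767707)/(-536634) = -1765717*(-1/536634) = 1765717/536634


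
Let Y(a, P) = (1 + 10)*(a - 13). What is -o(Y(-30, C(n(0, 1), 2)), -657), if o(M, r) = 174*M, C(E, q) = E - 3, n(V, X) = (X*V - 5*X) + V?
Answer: 82302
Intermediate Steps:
n(V, X) = V - 5*X + V*X (n(V, X) = (V*X - 5*X) + V = (-5*X + V*X) + V = V - 5*X + V*X)
C(E, q) = -3 + E
Y(a, P) = -143 + 11*a (Y(a, P) = 11*(-13 + a) = -143 + 11*a)
-o(Y(-30, C(n(0, 1), 2)), -657) = -174*(-143 + 11*(-30)) = -174*(-143 - 330) = -174*(-473) = -1*(-82302) = 82302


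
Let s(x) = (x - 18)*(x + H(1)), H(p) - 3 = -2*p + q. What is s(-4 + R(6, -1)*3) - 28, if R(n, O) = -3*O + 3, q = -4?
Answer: -72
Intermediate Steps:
R(n, O) = 3 - 3*O
H(p) = -1 - 2*p (H(p) = 3 + (-2*p - 4) = 3 + (-4 - 2*p) = -1 - 2*p)
s(x) = (-18 + x)*(-3 + x) (s(x) = (x - 18)*(x + (-1 - 2*1)) = (-18 + x)*(x + (-1 - 2)) = (-18 + x)*(x - 3) = (-18 + x)*(-3 + x))
s(-4 + R(6, -1)*3) - 28 = (54 + (-4 + (3 - 3*(-1))*3)² - 21*(-4 + (3 - 3*(-1))*3)) - 28 = (54 + (-4 + (3 + 3)*3)² - 21*(-4 + (3 + 3)*3)) - 28 = (54 + (-4 + 6*3)² - 21*(-4 + 6*3)) - 28 = (54 + (-4 + 18)² - 21*(-4 + 18)) - 28 = (54 + 14² - 21*14) - 28 = (54 + 196 - 294) - 28 = -44 - 28 = -72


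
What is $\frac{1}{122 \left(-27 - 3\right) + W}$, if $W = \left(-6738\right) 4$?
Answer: $- \frac{1}{30612} \approx -3.2667 \cdot 10^{-5}$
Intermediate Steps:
$W = -26952$
$\frac{1}{122 \left(-27 - 3\right) + W} = \frac{1}{122 \left(-27 - 3\right) - 26952} = \frac{1}{122 \left(-30\right) - 26952} = \frac{1}{-3660 - 26952} = \frac{1}{-30612} = - \frac{1}{30612}$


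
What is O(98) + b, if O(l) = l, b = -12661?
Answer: -12563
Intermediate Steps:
O(98) + b = 98 - 12661 = -12563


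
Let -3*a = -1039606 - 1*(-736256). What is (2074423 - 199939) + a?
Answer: 5926802/3 ≈ 1.9756e+6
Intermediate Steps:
a = 303350/3 (a = -(-1039606 - 1*(-736256))/3 = -(-1039606 + 736256)/3 = -⅓*(-303350) = 303350/3 ≈ 1.0112e+5)
(2074423 - 199939) + a = (2074423 - 199939) + 303350/3 = 1874484 + 303350/3 = 5926802/3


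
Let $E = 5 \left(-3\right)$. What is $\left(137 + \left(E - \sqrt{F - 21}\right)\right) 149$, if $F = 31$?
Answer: $18178 - 149 \sqrt{10} \approx 17707.0$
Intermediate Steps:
$E = -15$
$\left(137 + \left(E - \sqrt{F - 21}\right)\right) 149 = \left(137 - \left(15 + \sqrt{31 - 21}\right)\right) 149 = \left(137 - \left(15 + \sqrt{10}\right)\right) 149 = \left(122 - \sqrt{10}\right) 149 = 18178 - 149 \sqrt{10}$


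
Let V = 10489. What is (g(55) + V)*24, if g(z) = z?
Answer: 253056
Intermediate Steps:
(g(55) + V)*24 = (55 + 10489)*24 = 10544*24 = 253056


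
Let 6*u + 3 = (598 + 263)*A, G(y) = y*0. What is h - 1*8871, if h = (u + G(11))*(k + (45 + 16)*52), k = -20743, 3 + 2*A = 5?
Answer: -2521524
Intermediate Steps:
A = 1 (A = -3/2 + (½)*5 = -3/2 + 5/2 = 1)
G(y) = 0
u = 143 (u = -½ + ((598 + 263)*1)/6 = -½ + (861*1)/6 = -½ + (⅙)*861 = -½ + 287/2 = 143)
h = -2512653 (h = (143 + 0)*(-20743 + (45 + 16)*52) = 143*(-20743 + 61*52) = 143*(-20743 + 3172) = 143*(-17571) = -2512653)
h - 1*8871 = -2512653 - 1*8871 = -2512653 - 8871 = -2521524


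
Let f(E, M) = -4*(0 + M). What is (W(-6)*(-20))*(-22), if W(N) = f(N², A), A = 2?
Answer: -3520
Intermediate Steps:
f(E, M) = -4*M
W(N) = -8 (W(N) = -4*2 = -8)
(W(-6)*(-20))*(-22) = -8*(-20)*(-22) = 160*(-22) = -3520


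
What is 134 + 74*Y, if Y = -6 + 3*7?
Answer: 1244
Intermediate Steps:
Y = 15 (Y = -6 + 21 = 15)
134 + 74*Y = 134 + 74*15 = 134 + 1110 = 1244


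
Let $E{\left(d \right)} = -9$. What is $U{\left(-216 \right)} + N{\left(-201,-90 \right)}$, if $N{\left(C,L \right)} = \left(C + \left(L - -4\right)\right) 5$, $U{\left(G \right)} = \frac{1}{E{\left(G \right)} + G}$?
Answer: $- \frac{322876}{225} \approx -1435.0$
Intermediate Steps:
$U{\left(G \right)} = \frac{1}{-9 + G}$
$N{\left(C,L \right)} = 20 + 5 C + 5 L$ ($N{\left(C,L \right)} = \left(C + \left(L + 4\right)\right) 5 = \left(C + \left(4 + L\right)\right) 5 = \left(4 + C + L\right) 5 = 20 + 5 C + 5 L$)
$U{\left(-216 \right)} + N{\left(-201,-90 \right)} = \frac{1}{-9 - 216} + \left(20 + 5 \left(-201\right) + 5 \left(-90\right)\right) = \frac{1}{-225} - 1435 = - \frac{1}{225} - 1435 = - \frac{322876}{225}$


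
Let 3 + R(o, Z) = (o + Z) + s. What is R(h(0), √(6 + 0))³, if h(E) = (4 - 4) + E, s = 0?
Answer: (-3 + √6)³ ≈ -0.16684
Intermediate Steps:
h(E) = E (h(E) = 0 + E = E)
R(o, Z) = -3 + Z + o (R(o, Z) = -3 + ((o + Z) + 0) = -3 + ((Z + o) + 0) = -3 + (Z + o) = -3 + Z + o)
R(h(0), √(6 + 0))³ = (-3 + √(6 + 0) + 0)³ = (-3 + √6 + 0)³ = (-3 + √6)³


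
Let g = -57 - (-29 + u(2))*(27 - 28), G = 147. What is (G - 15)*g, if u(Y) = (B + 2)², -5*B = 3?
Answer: -277332/25 ≈ -11093.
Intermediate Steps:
B = -⅗ (B = -⅕*3 = -⅗ ≈ -0.60000)
u(Y) = 49/25 (u(Y) = (-⅗ + 2)² = (7/5)² = 49/25)
g = -2101/25 (g = -57 - (-29 + 49/25)*(27 - 28) = -57 - (-676)*(-1)/25 = -57 - 1*676/25 = -57 - 676/25 = -2101/25 ≈ -84.040)
(G - 15)*g = (147 - 15)*(-2101/25) = 132*(-2101/25) = -277332/25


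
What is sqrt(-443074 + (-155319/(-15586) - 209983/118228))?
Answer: I*sqrt(94028235408744567868949)/460675402 ≈ 665.63*I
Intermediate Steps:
sqrt(-443074 + (-155319/(-15586) - 209983/118228)) = sqrt(-443074 + (-155319*(-1/15586) - 209983*1/118228)) = sqrt(-443074 + (155319/15586 - 209983/118228)) = sqrt(-443074 + 7545129847/921350804) = sqrt(-408219041001649/921350804) = I*sqrt(94028235408744567868949)/460675402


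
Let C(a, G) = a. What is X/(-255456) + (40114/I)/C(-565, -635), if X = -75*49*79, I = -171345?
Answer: 3124065426401/2747852911200 ≈ 1.1369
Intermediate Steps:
X = -290325 (X = -3675*79 = -290325)
X/(-255456) + (40114/I)/C(-565, -635) = -290325/(-255456) + (40114/(-171345))/(-565) = -290325*(-1/255456) + (40114*(-1/171345))*(-1/565) = 96775/85152 - 40114/171345*(-1/565) = 96775/85152 + 40114/96809925 = 3124065426401/2747852911200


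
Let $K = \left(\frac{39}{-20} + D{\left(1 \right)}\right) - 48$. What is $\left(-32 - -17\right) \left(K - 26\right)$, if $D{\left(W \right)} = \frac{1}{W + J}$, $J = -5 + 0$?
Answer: $1143$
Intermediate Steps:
$J = -5$
$D{\left(W \right)} = \frac{1}{-5 + W}$ ($D{\left(W \right)} = \frac{1}{W - 5} = \frac{1}{-5 + W}$)
$K = - \frac{251}{5}$ ($K = \left(\frac{39}{-20} + \frac{1}{-5 + 1}\right) - 48 = \left(39 \left(- \frac{1}{20}\right) + \frac{1}{-4}\right) - 48 = \left(- \frac{39}{20} - \frac{1}{4}\right) - 48 = - \frac{11}{5} - 48 = - \frac{251}{5} \approx -50.2$)
$\left(-32 - -17\right) \left(K - 26\right) = \left(-32 - -17\right) \left(- \frac{251}{5} - 26\right) = \left(-32 + 17\right) \left(- \frac{381}{5}\right) = \left(-15\right) \left(- \frac{381}{5}\right) = 1143$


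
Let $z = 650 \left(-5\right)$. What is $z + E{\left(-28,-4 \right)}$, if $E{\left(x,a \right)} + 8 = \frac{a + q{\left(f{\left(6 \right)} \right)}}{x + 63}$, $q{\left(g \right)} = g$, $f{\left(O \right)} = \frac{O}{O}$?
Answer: $- \frac{114033}{35} \approx -3258.1$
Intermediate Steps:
$f{\left(O \right)} = 1$
$z = -3250$
$E{\left(x,a \right)} = -8 + \frac{1 + a}{63 + x}$ ($E{\left(x,a \right)} = -8 + \frac{a + 1}{x + 63} = -8 + \frac{1 + a}{63 + x}$)
$z + E{\left(-28,-4 \right)} = -3250 + \frac{-503 - 4 - -224}{63 - 28} = -3250 + \frac{-503 - 4 + 224}{35} = -3250 + \frac{1}{35} \left(-283\right) = -3250 - \frac{283}{35} = - \frac{114033}{35}$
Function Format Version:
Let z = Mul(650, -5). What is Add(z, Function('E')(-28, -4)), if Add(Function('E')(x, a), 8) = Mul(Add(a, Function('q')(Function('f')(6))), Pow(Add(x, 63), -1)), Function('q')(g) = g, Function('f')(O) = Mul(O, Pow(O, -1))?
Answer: Rational(-114033, 35) ≈ -3258.1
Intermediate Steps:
Function('f')(O) = 1
z = -3250
Function('E')(x, a) = Add(-8, Mul(Pow(Add(63, x), -1), Add(1, a))) (Function('E')(x, a) = Add(-8, Mul(Add(a, 1), Pow(Add(x, 63), -1))) = Add(-8, Mul(Add(1, a), Pow(Add(63, x), -1))) = Add(-8, Mul(Pow(Add(63, x), -1), Add(1, a))))
Add(z, Function('E')(-28, -4)) = Add(-3250, Mul(Pow(Add(63, -28), -1), Add(-503, -4, Mul(-8, -28)))) = Add(-3250, Mul(Pow(35, -1), Add(-503, -4, 224))) = Add(-3250, Mul(Rational(1, 35), -283)) = Add(-3250, Rational(-283, 35)) = Rational(-114033, 35)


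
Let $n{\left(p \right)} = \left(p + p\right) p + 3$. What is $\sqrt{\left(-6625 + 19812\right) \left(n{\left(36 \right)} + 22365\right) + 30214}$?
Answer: $\sqrt{329177734} \approx 18143.0$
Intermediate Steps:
$n{\left(p \right)} = 3 + 2 p^{2}$ ($n{\left(p \right)} = 2 p p + 3 = 2 p^{2} + 3 = 3 + 2 p^{2}$)
$\sqrt{\left(-6625 + 19812\right) \left(n{\left(36 \right)} + 22365\right) + 30214} = \sqrt{\left(-6625 + 19812\right) \left(\left(3 + 2 \cdot 36^{2}\right) + 22365\right) + 30214} = \sqrt{13187 \left(\left(3 + 2 \cdot 1296\right) + 22365\right) + 30214} = \sqrt{13187 \left(\left(3 + 2592\right) + 22365\right) + 30214} = \sqrt{13187 \left(2595 + 22365\right) + 30214} = \sqrt{13187 \cdot 24960 + 30214} = \sqrt{329147520 + 30214} = \sqrt{329177734}$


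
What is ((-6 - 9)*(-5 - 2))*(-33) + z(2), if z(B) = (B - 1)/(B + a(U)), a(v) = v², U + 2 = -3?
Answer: -93554/27 ≈ -3465.0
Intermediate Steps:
U = -5 (U = -2 - 3 = -5)
z(B) = (-1 + B)/(25 + B) (z(B) = (B - 1)/(B + (-5)²) = (-1 + B)/(B + 25) = (-1 + B)/(25 + B))
((-6 - 9)*(-5 - 2))*(-33) + z(2) = ((-6 - 9)*(-5 - 2))*(-33) + (-1 + 2)/(25 + 2) = -15*(-7)*(-33) + 1/27 = 105*(-33) + (1/27)*1 = -3465 + 1/27 = -93554/27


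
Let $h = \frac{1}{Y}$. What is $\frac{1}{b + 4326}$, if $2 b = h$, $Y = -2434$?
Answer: $\frac{4868}{21058967} \approx 0.00023116$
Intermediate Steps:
$h = - \frac{1}{2434}$ ($h = \frac{1}{-2434} = - \frac{1}{2434} \approx -0.00041085$)
$b = - \frac{1}{4868}$ ($b = \frac{1}{2} \left(- \frac{1}{2434}\right) = - \frac{1}{4868} \approx -0.00020542$)
$\frac{1}{b + 4326} = \frac{1}{- \frac{1}{4868} + 4326} = \frac{1}{\frac{21058967}{4868}} = \frac{4868}{21058967}$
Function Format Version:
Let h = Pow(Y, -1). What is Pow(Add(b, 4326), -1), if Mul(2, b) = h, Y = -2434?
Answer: Rational(4868, 21058967) ≈ 0.00023116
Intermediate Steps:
h = Rational(-1, 2434) (h = Pow(-2434, -1) = Rational(-1, 2434) ≈ -0.00041085)
b = Rational(-1, 4868) (b = Mul(Rational(1, 2), Rational(-1, 2434)) = Rational(-1, 4868) ≈ -0.00020542)
Pow(Add(b, 4326), -1) = Pow(Add(Rational(-1, 4868), 4326), -1) = Pow(Rational(21058967, 4868), -1) = Rational(4868, 21058967)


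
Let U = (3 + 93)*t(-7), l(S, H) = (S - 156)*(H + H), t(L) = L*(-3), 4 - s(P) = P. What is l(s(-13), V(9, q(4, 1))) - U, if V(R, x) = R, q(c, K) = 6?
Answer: -4518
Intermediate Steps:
s(P) = 4 - P
t(L) = -3*L
l(S, H) = 2*H*(-156 + S) (l(S, H) = (-156 + S)*(2*H) = 2*H*(-156 + S))
U = 2016 (U = (3 + 93)*(-3*(-7)) = 96*21 = 2016)
l(s(-13), V(9, q(4, 1))) - U = 2*9*(-156 + (4 - 1*(-13))) - 1*2016 = 2*9*(-156 + (4 + 13)) - 2016 = 2*9*(-156 + 17) - 2016 = 2*9*(-139) - 2016 = -2502 - 2016 = -4518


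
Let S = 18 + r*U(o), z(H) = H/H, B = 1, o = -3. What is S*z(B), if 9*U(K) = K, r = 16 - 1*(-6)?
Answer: 32/3 ≈ 10.667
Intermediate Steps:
r = 22 (r = 16 + 6 = 22)
U(K) = K/9
z(H) = 1
S = 32/3 (S = 18 + 22*((1/9)*(-3)) = 18 + 22*(-1/3) = 18 - 22/3 = 32/3 ≈ 10.667)
S*z(B) = (32/3)*1 = 32/3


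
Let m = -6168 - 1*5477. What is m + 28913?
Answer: 17268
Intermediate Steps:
m = -11645 (m = -6168 - 5477 = -11645)
m + 28913 = -11645 + 28913 = 17268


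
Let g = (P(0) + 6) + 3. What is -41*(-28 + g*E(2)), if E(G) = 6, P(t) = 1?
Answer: -1312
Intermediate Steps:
g = 10 (g = (1 + 6) + 3 = 7 + 3 = 10)
-41*(-28 + g*E(2)) = -41*(-28 + 10*6) = -41*(-28 + 60) = -41*32 = -1312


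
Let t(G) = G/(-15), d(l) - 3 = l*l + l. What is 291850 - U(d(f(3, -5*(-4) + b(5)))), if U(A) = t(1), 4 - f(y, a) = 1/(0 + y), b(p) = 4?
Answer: 4377751/15 ≈ 2.9185e+5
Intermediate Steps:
f(y, a) = 4 - 1/y (f(y, a) = 4 - 1/(0 + y) = 4 - 1/y)
d(l) = 3 + l + l² (d(l) = 3 + (l*l + l) = 3 + (l² + l) = 3 + (l + l²) = 3 + l + l²)
t(G) = -G/15 (t(G) = G*(-1/15) = -G/15)
U(A) = -1/15 (U(A) = -1/15*1 = -1/15)
291850 - U(d(f(3, -5*(-4) + b(5)))) = 291850 - 1*(-1/15) = 291850 + 1/15 = 4377751/15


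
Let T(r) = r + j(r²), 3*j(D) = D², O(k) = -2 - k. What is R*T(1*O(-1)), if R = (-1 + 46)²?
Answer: -1350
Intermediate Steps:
j(D) = D²/3
T(r) = r + r⁴/3 (T(r) = r + (r²)²/3 = r + r⁴/3)
R = 2025 (R = 45² = 2025)
R*T(1*O(-1)) = 2025*(1*(-2 - 1*(-1)) + (1*(-2 - 1*(-1)))⁴/3) = 2025*(1*(-2 + 1) + (1*(-2 + 1))⁴/3) = 2025*(1*(-1) + (1*(-1))⁴/3) = 2025*(-1 + (⅓)*(-1)⁴) = 2025*(-1 + (⅓)*1) = 2025*(-1 + ⅓) = 2025*(-⅔) = -1350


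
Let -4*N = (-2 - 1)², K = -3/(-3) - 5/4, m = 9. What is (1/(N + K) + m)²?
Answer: 1849/25 ≈ 73.960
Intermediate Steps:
K = -¼ (K = -3*(-⅓) - 5*¼ = 1 - 5/4 = -¼ ≈ -0.25000)
N = -9/4 (N = -(-2 - 1)²/4 = -¼*(-3)² = -¼*9 = -9/4 ≈ -2.2500)
(1/(N + K) + m)² = (1/(-9/4 - ¼) + 9)² = (1/(-5/2) + 9)² = (-⅖ + 9)² = (43/5)² = 1849/25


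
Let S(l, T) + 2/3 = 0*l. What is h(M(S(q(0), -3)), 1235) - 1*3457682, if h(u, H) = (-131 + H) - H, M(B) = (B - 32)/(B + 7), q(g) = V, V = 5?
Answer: -3457813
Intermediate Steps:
q(g) = 5
S(l, T) = -⅔ (S(l, T) = -⅔ + 0*l = -⅔ + 0 = -⅔)
M(B) = (-32 + B)/(7 + B)
h(u, H) = -131
h(M(S(q(0), -3)), 1235) - 1*3457682 = -131 - 1*3457682 = -131 - 3457682 = -3457813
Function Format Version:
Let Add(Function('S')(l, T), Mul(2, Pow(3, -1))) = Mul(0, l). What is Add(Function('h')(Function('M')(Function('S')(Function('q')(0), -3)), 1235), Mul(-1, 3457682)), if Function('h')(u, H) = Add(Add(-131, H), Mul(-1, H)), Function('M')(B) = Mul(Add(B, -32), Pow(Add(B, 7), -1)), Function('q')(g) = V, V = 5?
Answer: -3457813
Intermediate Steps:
Function('q')(g) = 5
Function('S')(l, T) = Rational(-2, 3) (Function('S')(l, T) = Add(Rational(-2, 3), Mul(0, l)) = Add(Rational(-2, 3), 0) = Rational(-2, 3))
Function('M')(B) = Mul(Pow(Add(7, B), -1), Add(-32, B)) (Function('M')(B) = Mul(Add(-32, B), Pow(Add(7, B), -1)) = Mul(Pow(Add(7, B), -1), Add(-32, B)))
Function('h')(u, H) = -131
Add(Function('h')(Function('M')(Function('S')(Function('q')(0), -3)), 1235), Mul(-1, 3457682)) = Add(-131, Mul(-1, 3457682)) = Add(-131, -3457682) = -3457813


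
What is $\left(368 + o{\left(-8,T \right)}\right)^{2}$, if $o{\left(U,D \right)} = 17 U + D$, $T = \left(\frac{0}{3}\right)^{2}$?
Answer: $53824$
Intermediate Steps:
$T = 0$ ($T = \left(0 \cdot \frac{1}{3}\right)^{2} = 0^{2} = 0$)
$o{\left(U,D \right)} = D + 17 U$
$\left(368 + o{\left(-8,T \right)}\right)^{2} = \left(368 + \left(0 + 17 \left(-8\right)\right)\right)^{2} = \left(368 + \left(0 - 136\right)\right)^{2} = \left(368 - 136\right)^{2} = 232^{2} = 53824$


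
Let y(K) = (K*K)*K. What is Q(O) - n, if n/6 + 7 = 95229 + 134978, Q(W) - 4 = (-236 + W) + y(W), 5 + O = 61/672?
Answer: -419252893445051/303464448 ≈ -1.3816e+6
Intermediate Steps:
y(K) = K**3 (y(K) = K**2*K = K**3)
O = -3299/672 (O = -5 + 61/672 = -3299/672 ≈ -4.9092)
Q(W) = -232 + W + W**3 (Q(W) = 4 + ((-236 + W) + W**3) = 4 + (-236 + W + W**3) = -232 + W + W**3)
n = 1381200 (n = -42 + 6*(95229 + 134978) = -42 + 6*230207 = -42 + 1381242 = 1381200)
Q(O) - n = (-232 - 3299/672 + (-3299/672)**3) - 1*1381200 = (-232 - 3299/672 - 35904339899/303464448) - 1381200 = -107797867451/303464448 - 1381200 = -419252893445051/303464448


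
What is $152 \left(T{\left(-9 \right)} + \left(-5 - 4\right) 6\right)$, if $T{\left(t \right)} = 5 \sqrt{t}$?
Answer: $-8208 + 2280 i \approx -8208.0 + 2280.0 i$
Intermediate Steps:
$152 \left(T{\left(-9 \right)} + \left(-5 - 4\right) 6\right) = 152 \left(5 \sqrt{-9} + \left(-5 - 4\right) 6\right) = 152 \left(5 \cdot 3 i - 54\right) = 152 \left(15 i - 54\right) = 152 \left(-54 + 15 i\right) = -8208 + 2280 i$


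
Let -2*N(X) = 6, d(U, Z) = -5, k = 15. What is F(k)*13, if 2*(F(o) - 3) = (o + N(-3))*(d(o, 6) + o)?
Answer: 819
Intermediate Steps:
N(X) = -3 (N(X) = -½*6 = -3)
F(o) = 3 + (-5 + o)*(-3 + o)/2 (F(o) = 3 + ((o - 3)*(-5 + o))/2 = 3 + ((-3 + o)*(-5 + o))/2 = 3 + ((-5 + o)*(-3 + o))/2 = 3 + (-5 + o)*(-3 + o)/2)
F(k)*13 = (21/2 + (½)*15² - 4*15)*13 = (21/2 + (½)*225 - 60)*13 = (21/2 + 225/2 - 60)*13 = 63*13 = 819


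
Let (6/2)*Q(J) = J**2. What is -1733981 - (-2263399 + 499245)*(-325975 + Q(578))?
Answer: -1135839877457/3 ≈ -3.7861e+11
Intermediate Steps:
Q(J) = J**2/3
-1733981 - (-2263399 + 499245)*(-325975 + Q(578)) = -1733981 - (-2263399 + 499245)*(-325975 + (1/3)*578**2) = -1733981 - (-1764154)*(-325975 + (1/3)*334084) = -1733981 - (-1764154)*(-325975 + 334084/3) = -1733981 - (-1764154)*(-643841)/3 = -1733981 - 1*1135834675514/3 = -1733981 - 1135834675514/3 = -1135839877457/3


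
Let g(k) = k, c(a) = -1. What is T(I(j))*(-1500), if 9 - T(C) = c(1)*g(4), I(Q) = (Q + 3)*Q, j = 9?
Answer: -19500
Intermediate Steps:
I(Q) = Q*(3 + Q) (I(Q) = (3 + Q)*Q = Q*(3 + Q))
T(C) = 13 (T(C) = 9 - (-1)*4 = 9 - 1*(-4) = 9 + 4 = 13)
T(I(j))*(-1500) = 13*(-1500) = -19500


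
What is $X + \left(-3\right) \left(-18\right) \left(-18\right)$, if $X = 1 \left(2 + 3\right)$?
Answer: $-967$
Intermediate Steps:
$X = 5$ ($X = 1 \cdot 5 = 5$)
$X + \left(-3\right) \left(-18\right) \left(-18\right) = 5 + \left(-3\right) \left(-18\right) \left(-18\right) = 5 + 54 \left(-18\right) = 5 - 972 = -967$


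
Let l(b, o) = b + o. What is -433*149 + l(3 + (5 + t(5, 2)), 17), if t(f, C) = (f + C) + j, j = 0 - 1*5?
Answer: -64490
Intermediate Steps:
j = -5 (j = 0 - 5 = -5)
t(f, C) = -5 + C + f (t(f, C) = (f + C) - 5 = (C + f) - 5 = -5 + C + f)
-433*149 + l(3 + (5 + t(5, 2)), 17) = -433*149 + ((3 + (5 + (-5 + 2 + 5))) + 17) = -64517 + ((3 + (5 + 2)) + 17) = -64517 + ((3 + 7) + 17) = -64517 + (10 + 17) = -64517 + 27 = -64490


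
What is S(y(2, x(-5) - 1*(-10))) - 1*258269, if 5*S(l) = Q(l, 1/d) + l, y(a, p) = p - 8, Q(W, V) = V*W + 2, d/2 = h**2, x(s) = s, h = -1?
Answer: -516539/2 ≈ -2.5827e+5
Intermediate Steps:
d = 2 (d = 2*(-1)**2 = 2*1 = 2)
Q(W, V) = 2 + V*W
y(a, p) = -8 + p
S(l) = 2/5 + 3*l/10 (S(l) = ((2 + l/2) + l)/5 = (2 + 3*l/2)/5 = 2/5 + 3*l/10)
S(y(2, x(-5) - 1*(-10))) - 1*258269 = (2/5 + 3*(-8 + (-5 - 1*(-10)))/10) - 1*258269 = (2/5 + 3*(-8 + (-5 + 10))/10) - 258269 = (2/5 + 3*(-8 + 5)/10) - 258269 = (2/5 + (3/10)*(-3)) - 258269 = (2/5 - 9/10) - 258269 = -1/2 - 258269 = -516539/2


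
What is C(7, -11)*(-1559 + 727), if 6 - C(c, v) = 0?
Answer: -4992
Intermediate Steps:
C(c, v) = 6 (C(c, v) = 6 - 1*0 = 6 + 0 = 6)
C(7, -11)*(-1559 + 727) = 6*(-1559 + 727) = 6*(-832) = -4992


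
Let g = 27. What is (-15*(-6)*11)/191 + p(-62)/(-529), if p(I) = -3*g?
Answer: 539181/101039 ≈ 5.3364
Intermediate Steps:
p(I) = -81 (p(I) = -3*27 = -81)
(-15*(-6)*11)/191 + p(-62)/(-529) = (-15*(-6)*11)/191 - 81/(-529) = (90*11)*(1/191) - 81*(-1/529) = 990*(1/191) + 81/529 = 990/191 + 81/529 = 539181/101039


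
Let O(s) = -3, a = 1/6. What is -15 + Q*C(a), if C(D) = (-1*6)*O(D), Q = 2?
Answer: 21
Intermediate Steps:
a = ⅙ ≈ 0.16667
C(D) = 18 (C(D) = -1*6*(-3) = -6*(-3) = 18)
-15 + Q*C(a) = -15 + 2*18 = -15 + 36 = 21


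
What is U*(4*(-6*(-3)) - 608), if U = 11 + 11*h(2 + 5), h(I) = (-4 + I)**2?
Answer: -58960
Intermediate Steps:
U = 110 (U = 11 + 11*(-4 + (2 + 5))**2 = 11 + 11*(-4 + 7)**2 = 11 + 11*3**2 = 11 + 11*9 = 11 + 99 = 110)
U*(4*(-6*(-3)) - 608) = 110*(4*(-6*(-3)) - 608) = 110*(4*18 - 608) = 110*(72 - 608) = 110*(-536) = -58960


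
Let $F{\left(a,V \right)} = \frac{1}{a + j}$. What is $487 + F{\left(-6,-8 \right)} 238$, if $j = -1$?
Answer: $453$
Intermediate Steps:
$F{\left(a,V \right)} = \frac{1}{-1 + a}$ ($F{\left(a,V \right)} = \frac{1}{a - 1} = \frac{1}{-1 + a}$)
$487 + F{\left(-6,-8 \right)} 238 = 487 + \frac{1}{-1 - 6} \cdot 238 = 487 + \frac{1}{-7} \cdot 238 = 487 - 34 = 453$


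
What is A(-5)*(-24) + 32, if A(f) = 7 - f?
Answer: -256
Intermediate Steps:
A(-5)*(-24) + 32 = (7 - 1*(-5))*(-24) + 32 = (7 + 5)*(-24) + 32 = 12*(-24) + 32 = -288 + 32 = -256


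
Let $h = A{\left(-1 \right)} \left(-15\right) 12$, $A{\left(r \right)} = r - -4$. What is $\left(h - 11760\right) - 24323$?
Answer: $-36623$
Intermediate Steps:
$A{\left(r \right)} = 4 + r$ ($A{\left(r \right)} = r + 4 = 4 + r$)
$h = -540$ ($h = \left(4 - 1\right) \left(-15\right) 12 = 3 \left(-15\right) 12 = \left(-45\right) 12 = -540$)
$\left(h - 11760\right) - 24323 = \left(-540 - 11760\right) - 24323 = -12300 - 24323 = -36623$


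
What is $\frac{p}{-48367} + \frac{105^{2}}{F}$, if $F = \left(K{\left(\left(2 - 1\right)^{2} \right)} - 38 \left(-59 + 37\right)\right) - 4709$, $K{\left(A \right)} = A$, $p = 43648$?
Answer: $- \frac{63841021}{17025184} \approx -3.7498$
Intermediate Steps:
$F = -3872$ ($F = \left(\left(2 - 1\right)^{2} - 38 \left(-59 + 37\right)\right) - 4709 = \left(1^{2} - -836\right) - 4709 = \left(1 + 836\right) - 4709 = 837 - 4709 = -3872$)
$\frac{p}{-48367} + \frac{105^{2}}{F} = \frac{43648}{-48367} + \frac{105^{2}}{-3872} = 43648 \left(- \frac{1}{48367}\right) + 11025 \left(- \frac{1}{3872}\right) = - \frac{3968}{4397} - \frac{11025}{3872} = - \frac{63841021}{17025184}$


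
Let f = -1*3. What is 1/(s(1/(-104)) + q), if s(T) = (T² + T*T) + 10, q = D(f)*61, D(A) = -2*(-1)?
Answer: 5408/713857 ≈ 0.0075758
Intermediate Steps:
f = -3
D(A) = 2
q = 122 (q = 2*61 = 122)
s(T) = 10 + 2*T² (s(T) = (T² + T²) + 10 = 2*T² + 10 = 10 + 2*T²)
1/(s(1/(-104)) + q) = 1/((10 + 2*(1/(-104))²) + 122) = 1/((10 + 2*(-1/104)²) + 122) = 1/((10 + 2*(1/10816)) + 122) = 1/((10 + 1/5408) + 122) = 1/(54081/5408 + 122) = 1/(713857/5408) = 5408/713857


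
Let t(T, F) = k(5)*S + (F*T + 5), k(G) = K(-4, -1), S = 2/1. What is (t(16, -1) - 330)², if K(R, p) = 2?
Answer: 113569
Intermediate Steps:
S = 2 (S = 2*1 = 2)
k(G) = 2
t(T, F) = 9 + F*T (t(T, F) = 2*2 + (F*T + 5) = 4 + (5 + F*T) = 9 + F*T)
(t(16, -1) - 330)² = ((9 - 1*16) - 330)² = ((9 - 16) - 330)² = (-7 - 330)² = (-337)² = 113569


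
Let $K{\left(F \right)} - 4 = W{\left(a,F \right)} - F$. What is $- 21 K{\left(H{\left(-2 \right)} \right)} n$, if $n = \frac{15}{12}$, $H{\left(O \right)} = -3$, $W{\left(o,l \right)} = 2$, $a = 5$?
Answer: $- \frac{945}{4} \approx -236.25$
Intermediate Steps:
$n = \frac{5}{4}$ ($n = 15 \cdot \frac{1}{12} = \frac{5}{4} \approx 1.25$)
$K{\left(F \right)} = 6 - F$ ($K{\left(F \right)} = 4 - \left(-2 + F\right) = 6 - F$)
$- 21 K{\left(H{\left(-2 \right)} \right)} n = - 21 \left(6 - -3\right) \frac{5}{4} = - 21 \left(6 + 3\right) \frac{5}{4} = \left(-21\right) 9 \cdot \frac{5}{4} = \left(-189\right) \frac{5}{4} = - \frac{945}{4}$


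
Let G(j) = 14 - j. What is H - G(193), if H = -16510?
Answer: -16331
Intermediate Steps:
H - G(193) = -16510 - (14 - 1*193) = -16510 - (14 - 193) = -16510 - 1*(-179) = -16510 + 179 = -16331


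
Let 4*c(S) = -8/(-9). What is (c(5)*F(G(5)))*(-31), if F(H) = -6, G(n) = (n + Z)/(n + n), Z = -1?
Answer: 124/3 ≈ 41.333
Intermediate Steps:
G(n) = (-1 + n)/(2*n) (G(n) = (n - 1)/(n + n) = (-1 + n)/((2*n)) = (-1 + n)*(1/(2*n)) = (-1 + n)/(2*n))
c(S) = 2/9 (c(S) = (-8/(-9))/4 = (-8*(-⅑))/4 = (¼)*(8/9) = 2/9)
(c(5)*F(G(5)))*(-31) = ((2/9)*(-6))*(-31) = -4/3*(-31) = 124/3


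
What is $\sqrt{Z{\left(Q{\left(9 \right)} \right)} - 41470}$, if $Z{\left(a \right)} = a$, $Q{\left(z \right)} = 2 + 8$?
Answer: $2 i \sqrt{10365} \approx 203.62 i$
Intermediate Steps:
$Q{\left(z \right)} = 10$
$\sqrt{Z{\left(Q{\left(9 \right)} \right)} - 41470} = \sqrt{10 - 41470} = \sqrt{-41460} = 2 i \sqrt{10365}$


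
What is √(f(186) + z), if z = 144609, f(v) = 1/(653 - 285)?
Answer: √1223970599/92 ≈ 380.27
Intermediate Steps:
f(v) = 1/368
√(f(186) + z) = √(1/368 + 144609) = √(53216113/368) = √1223970599/92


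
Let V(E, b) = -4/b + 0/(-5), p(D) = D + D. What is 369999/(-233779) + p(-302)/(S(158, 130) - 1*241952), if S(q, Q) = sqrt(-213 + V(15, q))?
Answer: -34866186188384323/22064543274801495 + 604*I*sqrt(1329491)/4624720870845 ≈ -1.5802 + 1.5059e-7*I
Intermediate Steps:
p(D) = 2*D
V(E, b) = -4/b (V(E, b) = -4/b + 0*(-1/5) = -4/b + 0 = -4/b)
S(q, Q) = sqrt(-213 - 4/q)
369999/(-233779) + p(-302)/(S(158, 130) - 1*241952) = 369999/(-233779) + (2*(-302))/(sqrt(-213 - 4/158) - 1*241952) = 369999*(-1/233779) - 604/(sqrt(-213 - 4*1/158) - 241952) = -7551/4771 - 604/(sqrt(-213 - 2/79) - 241952) = -7551/4771 - 604/(sqrt(-16829/79) - 241952) = -7551/4771 - 604/(I*sqrt(1329491)/79 - 241952) = -7551/4771 - 604/(-241952 + I*sqrt(1329491)/79)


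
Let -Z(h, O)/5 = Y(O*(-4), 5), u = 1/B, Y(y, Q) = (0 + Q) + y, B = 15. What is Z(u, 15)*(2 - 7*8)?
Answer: -14850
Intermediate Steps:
Y(y, Q) = Q + y
u = 1/15 ≈ 0.066667
Z(h, O) = -25 + 20*O (Z(h, O) = -5*(5 + O*(-4)) = -5*(5 - 4*O) = -25 + 20*O)
Z(u, 15)*(2 - 7*8) = (-25 + 20*15)*(2 - 7*8) = (-25 + 300)*(2 - 56) = 275*(-54) = -14850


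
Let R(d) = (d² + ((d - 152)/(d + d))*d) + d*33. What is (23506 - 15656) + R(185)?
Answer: 96393/2 ≈ 48197.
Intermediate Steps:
R(d) = -76 + d² + 67*d/2 (R(d) = (d² + ((-152 + d)/((2*d)))*d) + 33*d = (d² + ((-152 + d)*(1/(2*d)))*d) + 33*d = (d² + ((-152 + d)/(2*d))*d) + 33*d = (d² + (-76 + d/2)) + 33*d = (-76 + d² + d/2) + 33*d = -76 + d² + 67*d/2)
(23506 - 15656) + R(185) = (23506 - 15656) + (-76 + 185² + (67/2)*185) = 7850 + (-76 + 34225 + 12395/2) = 7850 + 80693/2 = 96393/2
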